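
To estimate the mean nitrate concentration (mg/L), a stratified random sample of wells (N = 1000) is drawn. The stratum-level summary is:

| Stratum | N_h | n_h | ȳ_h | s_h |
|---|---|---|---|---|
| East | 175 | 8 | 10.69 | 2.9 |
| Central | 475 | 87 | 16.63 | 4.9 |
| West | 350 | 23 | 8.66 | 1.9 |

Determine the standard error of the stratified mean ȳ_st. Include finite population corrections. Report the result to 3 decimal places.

SE(ȳ_st) ≈ 0.316

V̂(ȳ_st) = Σ W_h² (1 − n_h/N_h) s_h²/n_h, with W_h = N_h/N and N = 1000:
  stratum East: (175/1000)²·(1 − 8/175)·2.9²/8 = 0.0307228
  stratum Central: (475/1000)²·(1 − 87/475)·4.9²/87 = 0.0508626
  stratum West: (350/1000)²·(1 − 23/350)·1.9²/23 = 0.0179637
V̂(ȳ_st) = 0.099549
SE(ȳ_st) = √0.099549 = 0.315514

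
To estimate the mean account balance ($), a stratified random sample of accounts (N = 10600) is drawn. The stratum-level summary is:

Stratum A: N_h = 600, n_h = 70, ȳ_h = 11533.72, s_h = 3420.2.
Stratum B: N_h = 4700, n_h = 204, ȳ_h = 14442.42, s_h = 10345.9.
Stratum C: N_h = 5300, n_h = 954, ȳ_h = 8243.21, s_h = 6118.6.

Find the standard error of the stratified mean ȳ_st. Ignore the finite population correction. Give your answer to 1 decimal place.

SE(ȳ_st) ≈ 336.9

V̂(ȳ_st) = Σ W_h² s_h²/n_h, with W_h = N_h/N and N = 10600:
  stratum A: (600/10600)²·3420.2²/70 = 535.421
  stratum B: (4700/10600)²·10345.9²/204 = 103155
  stratum C: (5300/10600)²·6118.6²/954 = 9810.6
V̂(ȳ_st) = 113501
SE(ȳ_st) = √113501 = 336.899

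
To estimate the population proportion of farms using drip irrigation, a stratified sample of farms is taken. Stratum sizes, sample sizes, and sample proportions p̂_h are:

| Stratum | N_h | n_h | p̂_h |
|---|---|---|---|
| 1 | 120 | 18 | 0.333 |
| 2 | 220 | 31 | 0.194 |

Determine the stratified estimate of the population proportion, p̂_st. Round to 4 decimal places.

N = 340; stratum weights W_h = N_h/N.
p̂_st = Σ W_h p̂_h = (120·0.333 + 220·0.194)/340 = 0.24306

p̂_st ≈ 0.2431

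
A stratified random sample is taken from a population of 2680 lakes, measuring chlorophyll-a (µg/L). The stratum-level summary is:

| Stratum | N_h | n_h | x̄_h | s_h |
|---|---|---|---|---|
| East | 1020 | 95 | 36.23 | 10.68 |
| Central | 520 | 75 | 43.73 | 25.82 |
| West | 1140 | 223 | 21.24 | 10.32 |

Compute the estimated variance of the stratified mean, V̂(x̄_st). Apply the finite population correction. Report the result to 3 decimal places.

V̂(x̄_st) ≈ 0.514

V̂(x̄_st) = Σ W_h² (1 − n_h/N_h) s_h²/n_h, with W_h = N_h/N and N = 2680:
  stratum East: (1020/2680)²·(1 − 95/1020)·10.68²/95 = 0.157722
  stratum Central: (520/2680)²·(1 − 75/520)·25.82²/75 = 0.286382
  stratum West: (1140/2680)²·(1 − 223/1140)·10.32²/223 = 0.0695119
V̂(x̄_st) = 0.513615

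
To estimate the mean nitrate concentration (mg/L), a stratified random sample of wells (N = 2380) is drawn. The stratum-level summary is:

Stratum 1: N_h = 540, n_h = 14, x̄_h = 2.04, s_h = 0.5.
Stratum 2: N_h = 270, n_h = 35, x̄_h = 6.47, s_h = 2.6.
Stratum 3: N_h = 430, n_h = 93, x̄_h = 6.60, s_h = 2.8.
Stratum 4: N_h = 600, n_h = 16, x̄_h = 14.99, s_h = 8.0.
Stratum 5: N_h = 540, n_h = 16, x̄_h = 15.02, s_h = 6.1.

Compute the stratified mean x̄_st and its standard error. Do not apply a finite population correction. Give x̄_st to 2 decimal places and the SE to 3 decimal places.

x̄_st = Σ W_h x̄_h = (540·2.04 + 270·6.47 + 430·6.60 + 600·14.99 + 540·15.02)/2380 = 9.57618
V̂(x̄_st) = Σ W_h² s_h²/n_h, with W_h = N_h/N and N = 2380:
  stratum 1: (540/2380)²·0.5²/14 = 0.000919275
  stratum 2: (270/2380)²·2.6²/35 = 0.00248572
  stratum 3: (430/2380)²·2.8²/93 = 0.0027518
  stratum 4: (600/2380)²·8.0²/16 = 0.254219
  stratum 5: (540/2380)²·6.1²/16 = 0.119722
V̂(x̄_st) = 0.380098
SE(x̄_st) = √0.380098 = 0.616521

x̄_st ≈ 9.58, SE ≈ 0.617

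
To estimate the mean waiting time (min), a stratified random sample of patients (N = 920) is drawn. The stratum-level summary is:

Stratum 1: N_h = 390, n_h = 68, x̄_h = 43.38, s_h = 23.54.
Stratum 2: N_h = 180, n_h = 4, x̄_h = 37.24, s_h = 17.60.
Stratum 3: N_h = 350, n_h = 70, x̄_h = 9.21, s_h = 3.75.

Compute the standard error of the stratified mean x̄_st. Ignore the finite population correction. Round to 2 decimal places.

SE(x̄_st) ≈ 2.11

V̂(x̄_st) = Σ W_h² s_h²/n_h, with W_h = N_h/N and N = 920:
  stratum 1: (390/920)²·23.54²/68 = 1.46439
  stratum 2: (180/920)²·17.60²/4 = 2.96439
  stratum 3: (350/920)²·3.75²/70 = 0.0290753
V̂(x̄_st) = 4.45785
SE(x̄_st) = √4.45785 = 2.11136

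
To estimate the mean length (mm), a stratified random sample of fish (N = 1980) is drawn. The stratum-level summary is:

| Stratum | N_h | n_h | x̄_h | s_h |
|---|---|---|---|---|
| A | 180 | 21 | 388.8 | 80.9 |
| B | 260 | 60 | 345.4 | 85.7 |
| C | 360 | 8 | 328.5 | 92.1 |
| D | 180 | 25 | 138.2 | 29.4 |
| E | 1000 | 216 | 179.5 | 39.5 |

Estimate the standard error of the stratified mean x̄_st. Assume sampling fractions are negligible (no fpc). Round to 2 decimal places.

SE(x̄_st) ≈ 6.47

V̂(x̄_st) = Σ W_h² s_h²/n_h, with W_h = N_h/N and N = 1980:
  stratum A: (180/1980)²·80.9²/21 = 2.57568
  stratum B: (260/1980)²·85.7²/60 = 2.1107
  stratum C: (360/1980)²·92.1²/8 = 35.0513
  stratum D: (180/1980)²·29.4²/25 = 0.285739
  stratum E: (1000/1980)²·39.5²/216 = 1.84251
V̂(x̄_st) = 41.8659
SE(x̄_st) = √41.8659 = 6.47039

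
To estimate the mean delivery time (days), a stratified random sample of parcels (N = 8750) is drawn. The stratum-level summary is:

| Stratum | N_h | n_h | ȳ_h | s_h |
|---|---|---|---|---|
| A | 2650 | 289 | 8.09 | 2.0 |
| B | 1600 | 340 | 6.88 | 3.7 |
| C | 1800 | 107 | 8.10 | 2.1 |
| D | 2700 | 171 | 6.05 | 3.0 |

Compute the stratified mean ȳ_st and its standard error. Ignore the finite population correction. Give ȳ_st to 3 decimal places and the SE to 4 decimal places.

ȳ_st ≈ 7.241, SE ≈ 0.0968

ȳ_st = Σ W_h ȳ_h = (2650·8.09 + 1600·6.88 + 1800·8.10 + 2700·6.05)/8750 = 7.24131
V̂(ȳ_st) = Σ W_h² s_h²/n_h, with W_h = N_h/N and N = 8750:
  stratum A: (2650/8750)²·2.0²/289 = 0.00126951
  stratum B: (1600/8750)²·3.7²/340 = 0.00134632
  stratum C: (1800/8750)²·2.1²/107 = 0.00174415
  stratum D: (2700/8750)²·3.0²/171 = 0.00501139
V̂(ȳ_st) = 0.00937137
SE(ȳ_st) = √0.00937137 = 0.0968058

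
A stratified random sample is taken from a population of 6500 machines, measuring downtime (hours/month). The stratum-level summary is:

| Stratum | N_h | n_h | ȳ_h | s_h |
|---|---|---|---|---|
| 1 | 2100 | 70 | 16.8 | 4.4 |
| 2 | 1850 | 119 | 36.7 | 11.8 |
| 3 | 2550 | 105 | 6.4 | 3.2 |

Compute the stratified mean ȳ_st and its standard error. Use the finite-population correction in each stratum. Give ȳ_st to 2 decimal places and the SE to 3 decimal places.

ȳ_st ≈ 18.38, SE ≈ 0.362

ȳ_st = Σ W_h ȳ_h = (2100·16.8 + 1850·36.7 + 2550·6.4)/6500 = 18.38385
V̂(ȳ_st) = Σ W_h² (1 − n_h/N_h) s_h²/n_h, with W_h = N_h/N and N = 6500:
  stratum 1: (2100/6500)²·(1 − 70/2100)·4.4²/70 = 0.0279059
  stratum 2: (1850/6500)²·(1 − 119/1850)·11.8²/119 = 0.0886868
  stratum 3: (2550/6500)²·(1 − 105/2550)·3.2²/105 = 0.0143914
V̂(ȳ_st) = 0.130984
SE(ȳ_st) = √0.130984 = 0.361917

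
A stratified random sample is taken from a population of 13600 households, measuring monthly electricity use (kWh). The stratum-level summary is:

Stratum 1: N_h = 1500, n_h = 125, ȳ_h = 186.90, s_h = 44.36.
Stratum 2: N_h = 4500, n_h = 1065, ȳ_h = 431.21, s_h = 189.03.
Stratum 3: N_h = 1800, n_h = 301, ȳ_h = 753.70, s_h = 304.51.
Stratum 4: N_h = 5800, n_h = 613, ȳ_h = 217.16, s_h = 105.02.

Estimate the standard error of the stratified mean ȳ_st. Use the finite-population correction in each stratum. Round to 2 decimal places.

V̂(ȳ_st) = Σ W_h² (1 − n_h/N_h) s_h²/n_h, with W_h = N_h/N and N = 13600:
  stratum 1: (1500/13600)²·(1 − 125/1500)·44.36²/125 = 0.175545
  stratum 2: (4500/13600)²·(1 − 1065/4500)·189.03²/1065 = 2.80397
  stratum 3: (1800/13600)²·(1 − 301/1800)·304.51²/301 = 4.494
  stratum 4: (5800/13600)²·(1 − 613/5800)·105.02²/613 = 2.92651
V̂(ȳ_st) = 10.4
SE(ȳ_st) = √10.4 = 3.22491

SE(ȳ_st) ≈ 3.22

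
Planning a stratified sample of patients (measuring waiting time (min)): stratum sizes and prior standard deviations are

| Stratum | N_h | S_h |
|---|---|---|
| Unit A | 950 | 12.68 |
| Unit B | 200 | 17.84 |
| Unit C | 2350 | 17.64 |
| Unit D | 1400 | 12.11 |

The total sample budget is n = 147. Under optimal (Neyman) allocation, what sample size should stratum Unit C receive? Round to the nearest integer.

Neyman allocation: n_h = n · N_h S_h / Σ N_i S_i, with n = 147.
  stratum Unit A: N_h·S_h = 950·12.68 = 12046.00
  stratum Unit B: N_h·S_h = 200·17.84 = 3568.00
  stratum Unit C: N_h·S_h = 2350·17.64 = 41454.00
  stratum Unit D: N_h·S_h = 1400·12.11 = 16954.00
Σ N_h S_h = 74022.00
n for stratum Unit C = 147·41454.00/74022.00 = 82.323 → 82

82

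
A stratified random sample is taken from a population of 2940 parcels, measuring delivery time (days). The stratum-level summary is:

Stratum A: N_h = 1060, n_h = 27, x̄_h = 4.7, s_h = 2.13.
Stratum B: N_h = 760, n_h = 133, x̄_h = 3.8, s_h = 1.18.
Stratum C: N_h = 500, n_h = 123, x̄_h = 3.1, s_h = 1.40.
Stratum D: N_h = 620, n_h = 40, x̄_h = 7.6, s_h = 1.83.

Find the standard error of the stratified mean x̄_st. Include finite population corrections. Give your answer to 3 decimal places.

V̂(x̄_st) = Σ W_h² (1 − n_h/N_h) s_h²/n_h, with W_h = N_h/N and N = 2940:
  stratum A: (1060/2940)²·(1 − 27/1060)·2.13²/27 = 0.0212866
  stratum B: (760/2940)²·(1 − 133/760)·1.18²/133 = 0.000577163
  stratum C: (500/2940)²·(1 − 123/500)·1.40²/123 = 0.00034751
  stratum D: (620/2940)²·(1 − 40/620)·1.83²/40 = 0.00348311
V̂(x̄_st) = 0.0256944
SE(x̄_st) = √0.0256944 = 0.160295

SE(x̄_st) ≈ 0.160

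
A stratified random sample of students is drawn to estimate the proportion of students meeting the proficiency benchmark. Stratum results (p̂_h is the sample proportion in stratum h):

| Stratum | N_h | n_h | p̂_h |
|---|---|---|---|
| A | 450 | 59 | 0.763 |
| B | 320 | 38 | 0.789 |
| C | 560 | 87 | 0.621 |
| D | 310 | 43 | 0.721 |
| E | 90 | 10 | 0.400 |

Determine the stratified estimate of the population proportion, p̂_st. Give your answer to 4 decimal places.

p̂_st ≈ 0.6954

N = 1730; stratum weights W_h = N_h/N.
p̂_st = Σ W_h p̂_h = (450·0.763 + 320·0.789 + 560·0.621 + 310·0.721 + 90·0.400)/1730 = 0.69543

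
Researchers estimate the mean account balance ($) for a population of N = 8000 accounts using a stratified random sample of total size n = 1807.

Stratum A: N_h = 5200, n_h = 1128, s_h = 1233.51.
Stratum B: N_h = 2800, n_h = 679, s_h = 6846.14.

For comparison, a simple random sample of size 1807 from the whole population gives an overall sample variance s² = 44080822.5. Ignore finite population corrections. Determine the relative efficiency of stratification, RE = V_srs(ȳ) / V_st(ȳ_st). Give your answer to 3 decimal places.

V̂(ȳ_st) = Σ W_h² s_h²/n_h, with W_h = N_h/N and N = 8000:
  stratum A: (5200/8000)²·1233.51²/1128 = 569.906
  stratum B: (2800/8000)²·6846.14²/679 = 8455.86
V_st = 9025.77
V_srs = s²/n = 44080822.5/1807 = 24394.5
Relative efficiency = V_srs / V_st = 24394.5/9025.77 = 2.7028

RE ≈ 2.703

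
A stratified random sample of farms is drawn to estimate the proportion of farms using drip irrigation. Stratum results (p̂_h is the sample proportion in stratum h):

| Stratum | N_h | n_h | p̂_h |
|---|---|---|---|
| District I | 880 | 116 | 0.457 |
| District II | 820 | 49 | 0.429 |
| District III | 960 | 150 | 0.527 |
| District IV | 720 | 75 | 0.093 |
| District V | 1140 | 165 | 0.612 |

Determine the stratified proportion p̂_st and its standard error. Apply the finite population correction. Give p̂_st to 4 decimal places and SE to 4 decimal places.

p̂_st ≈ 0.4479, SE ≈ 0.0199

N = 4520; stratum weights W_h = N_h/N.
p̂_st = Σ W_h p̂_h = (880·0.457 + 820·0.429 + 960·0.527 + 720·0.093 + 1140·0.612)/4520 = 0.44790
V̂(p̂_st) = Σ W_h² (1 − n_h/N_h) p̂_h(1−p̂_h)/(n_h−1):
  stratum District I: (880/4520)²·(1 − 116/880)·0.457·0.543/115 = 7.10096e-05
  stratum District II: (820/4520)²·(1 − 49/820)·0.429·0.571/48 = 0.000157922
  stratum District III: (960/4520)²·(1 − 150/960)·0.527·0.473/149 = 6.36744e-05
  stratum District IV: (720/4520)²·(1 − 75/720)·0.093·0.907/74 = 2.59104e-05
  stratum District V: (1140/4520)²·(1 − 165/1140)·0.612·0.388/164 = 7.8772e-05
V̂(p̂_st) = 0.000397289; SE = √V̂ = 0.0199321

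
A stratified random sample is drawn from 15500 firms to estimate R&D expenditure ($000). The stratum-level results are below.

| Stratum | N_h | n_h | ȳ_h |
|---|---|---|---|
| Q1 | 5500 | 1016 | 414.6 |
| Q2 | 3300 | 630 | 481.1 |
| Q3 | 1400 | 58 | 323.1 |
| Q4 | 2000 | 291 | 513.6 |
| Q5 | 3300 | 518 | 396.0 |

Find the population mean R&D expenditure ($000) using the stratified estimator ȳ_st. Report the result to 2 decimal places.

ȳ_st ≈ 429.31

N = Σ N_h = 15500. Stratum weights W_h = N_h/N.
ȳ_st = (5500·414.6 + 3300·481.1 + 1400·323.1 + 2000·513.6 + 3300·396.0) / 15500 = 429.3077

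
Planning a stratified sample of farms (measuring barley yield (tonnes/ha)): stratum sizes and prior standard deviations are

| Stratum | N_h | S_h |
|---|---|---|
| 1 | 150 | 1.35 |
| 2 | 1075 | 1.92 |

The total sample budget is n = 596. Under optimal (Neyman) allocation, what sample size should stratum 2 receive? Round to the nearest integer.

Neyman allocation: n_h = n · N_h S_h / Σ N_i S_i, with n = 596.
  stratum 1: N_h·S_h = 150·1.35 = 202.50
  stratum 2: N_h·S_h = 1075·1.92 = 2064.00
Σ N_h S_h = 2266.50
n for stratum 2 = 596·2064.00/2266.50 = 542.750 → 543

543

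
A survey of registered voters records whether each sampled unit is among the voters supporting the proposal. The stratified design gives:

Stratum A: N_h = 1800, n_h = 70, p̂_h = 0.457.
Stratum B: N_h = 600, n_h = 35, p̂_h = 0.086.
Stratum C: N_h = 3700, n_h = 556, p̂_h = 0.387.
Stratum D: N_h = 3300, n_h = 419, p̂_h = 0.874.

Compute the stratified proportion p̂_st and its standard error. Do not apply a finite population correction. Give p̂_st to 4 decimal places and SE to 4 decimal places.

N = 9400; stratum weights W_h = N_h/N.
p̂_st = Σ W_h p̂_h = (1800·0.457 + 600·0.086 + 3700·0.387 + 3300·0.874)/9400 = 0.55216
V̂(p̂_st) = Σ W_h² p̂_h(1−p̂_h)/(n_h−1):
  stratum A: (1800/9400)²·0.457·0.543/69 = 0.000131873
  stratum B: (600/9400)²·0.086·0.914/34 = 9.41917e-06
  stratum C: (3700/9400)²·0.387·0.613/555 = 6.62256e-05
  stratum D: (3300/9400)²·0.874·0.126/418 = 3.24697e-05
V̂(p̂_st) = 0.000239988; SE = √V̂ = 0.0154915

p̂_st ≈ 0.5522, SE ≈ 0.0155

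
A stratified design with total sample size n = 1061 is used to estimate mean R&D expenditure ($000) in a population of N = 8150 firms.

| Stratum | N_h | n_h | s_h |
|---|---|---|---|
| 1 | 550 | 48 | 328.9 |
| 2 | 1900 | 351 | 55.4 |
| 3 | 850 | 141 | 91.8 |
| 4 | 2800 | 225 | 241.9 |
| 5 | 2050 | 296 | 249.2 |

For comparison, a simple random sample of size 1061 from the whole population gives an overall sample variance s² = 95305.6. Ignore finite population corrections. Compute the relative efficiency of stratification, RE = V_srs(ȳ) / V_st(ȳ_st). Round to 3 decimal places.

V̂(ȳ_st) = Σ W_h² s_h²/n_h, with W_h = N_h/N and N = 8150:
  stratum 1: (550/8150)²·328.9²/48 = 10.2635
  stratum 2: (1900/8150)²·55.4²/351 = 0.475231
  stratum 3: (850/8150)²·91.8²/141 = 0.650113
  stratum 4: (2800/8150)²·241.9²/225 = 30.6966
  stratum 5: (2050/8150)²·249.2²/296 = 13.2738
V_st = 55.3593
V_srs = s²/n = 95305.6/1061 = 89.8262
Relative efficiency = V_srs / V_st = 89.8262/55.3593 = 1.6226

RE ≈ 1.623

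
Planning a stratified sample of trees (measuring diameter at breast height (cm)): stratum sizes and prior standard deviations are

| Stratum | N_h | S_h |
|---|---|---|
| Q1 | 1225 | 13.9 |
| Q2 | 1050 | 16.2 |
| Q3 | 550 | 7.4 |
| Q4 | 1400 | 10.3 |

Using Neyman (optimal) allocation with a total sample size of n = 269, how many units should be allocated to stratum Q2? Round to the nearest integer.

87

Neyman allocation: n_h = n · N_h S_h / Σ N_i S_i, with n = 269.
  stratum Q1: N_h·S_h = 1225·13.9 = 17027.50
  stratum Q2: N_h·S_h = 1050·16.2 = 17010.00
  stratum Q3: N_h·S_h = 550·7.4 = 4070.00
  stratum Q4: N_h·S_h = 1400·10.3 = 14420.00
Σ N_h S_h = 52527.50
n for stratum Q2 = 269·17010.00/52527.50 = 87.110 → 87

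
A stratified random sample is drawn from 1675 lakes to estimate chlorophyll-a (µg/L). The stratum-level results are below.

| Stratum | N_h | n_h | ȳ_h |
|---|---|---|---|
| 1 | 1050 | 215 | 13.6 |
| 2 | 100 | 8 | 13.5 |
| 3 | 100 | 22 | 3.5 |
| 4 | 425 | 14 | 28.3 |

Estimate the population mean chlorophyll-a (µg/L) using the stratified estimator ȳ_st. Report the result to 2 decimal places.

ȳ_st ≈ 16.72

N = Σ N_h = 1675. Stratum weights W_h = N_h/N.
ȳ_st = (1050·13.6 + 100·13.5 + 100·3.5 + 425·28.3) / 1675 = 16.7209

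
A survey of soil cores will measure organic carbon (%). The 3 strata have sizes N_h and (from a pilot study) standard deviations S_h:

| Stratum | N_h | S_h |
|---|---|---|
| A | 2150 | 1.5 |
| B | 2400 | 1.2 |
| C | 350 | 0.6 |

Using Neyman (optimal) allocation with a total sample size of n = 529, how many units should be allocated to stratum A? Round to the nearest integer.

Neyman allocation: n_h = n · N_h S_h / Σ N_i S_i, with n = 529.
  stratum A: N_h·S_h = 2150·1.5 = 3225.00
  stratum B: N_h·S_h = 2400·1.2 = 2880.00
  stratum C: N_h·S_h = 350·0.6 = 210.00
Σ N_h S_h = 6315.00
n for stratum A = 529·3225.00/6315.00 = 270.154 → 270

270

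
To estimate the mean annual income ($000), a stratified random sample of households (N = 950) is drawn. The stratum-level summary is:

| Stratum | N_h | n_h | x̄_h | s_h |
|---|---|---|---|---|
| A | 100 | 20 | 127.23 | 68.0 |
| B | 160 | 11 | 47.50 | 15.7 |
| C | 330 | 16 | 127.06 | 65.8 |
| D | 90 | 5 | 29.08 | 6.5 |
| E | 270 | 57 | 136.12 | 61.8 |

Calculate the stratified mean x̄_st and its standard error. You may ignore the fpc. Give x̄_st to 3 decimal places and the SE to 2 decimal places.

x̄_st = Σ W_h x̄_h = (100·127.23 + 160·47.50 + 330·127.06 + 90·29.08 + 270·136.12)/950 = 106.97095
V̂(x̄_st) = Σ W_h² s_h²/n_h, with W_h = N_h/N and N = 950:
  stratum A: (100/950)²·68.0²/20 = 2.56177
  stratum B: (160/950)²·15.7²/11 = 0.635623
  stratum C: (330/950)²·65.8²/16 = 32.6522
  stratum D: (90/950)²·6.5²/5 = 0.0758393
  stratum E: (270/950)²·61.8²/57 = 5.41231
V̂(x̄_st) = 41.3377
SE(x̄_st) = √41.3377 = 6.42944

x̄_st ≈ 106.971, SE ≈ 6.43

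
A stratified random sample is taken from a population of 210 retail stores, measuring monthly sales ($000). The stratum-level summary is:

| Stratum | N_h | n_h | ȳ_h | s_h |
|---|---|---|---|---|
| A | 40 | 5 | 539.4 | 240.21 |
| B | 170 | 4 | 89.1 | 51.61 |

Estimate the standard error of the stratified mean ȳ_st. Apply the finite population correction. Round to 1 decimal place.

V̂(ȳ_st) = Σ W_h² (1 − n_h/N_h) s_h²/n_h, with W_h = N_h/N and N = 210:
  stratum A: (40/210)²·(1 − 5/40)·240.21²/5 = 366.355
  stratum B: (170/210)²·(1 − 4/170)·51.61²/4 = 426.114
V̂(ȳ_st) = 792.469
SE(ȳ_st) = √792.469 = 28.1508

SE(ȳ_st) ≈ 28.2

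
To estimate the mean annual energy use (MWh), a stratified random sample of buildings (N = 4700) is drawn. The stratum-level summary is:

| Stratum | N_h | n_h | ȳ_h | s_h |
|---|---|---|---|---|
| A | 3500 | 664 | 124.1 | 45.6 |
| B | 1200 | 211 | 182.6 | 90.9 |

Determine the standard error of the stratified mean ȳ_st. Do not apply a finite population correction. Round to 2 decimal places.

V̂(ȳ_st) = Σ W_h² s_h²/n_h, with W_h = N_h/N and N = 4700:
  stratum A: (3500/4700)²·45.6²/664 = 1.73661
  stratum B: (1200/4700)²·90.9²/211 = 2.55277
V̂(ȳ_st) = 4.28938
SE(ȳ_st) = √4.28938 = 2.07108

SE(ȳ_st) ≈ 2.07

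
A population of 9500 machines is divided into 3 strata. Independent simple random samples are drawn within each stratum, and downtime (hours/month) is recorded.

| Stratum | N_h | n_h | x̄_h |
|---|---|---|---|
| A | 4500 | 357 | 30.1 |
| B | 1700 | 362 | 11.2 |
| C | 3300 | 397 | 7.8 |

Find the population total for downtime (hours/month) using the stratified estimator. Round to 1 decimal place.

τ̂_st ≈ 180230.0

τ̂_st = Σ N_h x̄_h = 4500·30.1 + 1700·11.2 + 3300·7.8 = 180230.0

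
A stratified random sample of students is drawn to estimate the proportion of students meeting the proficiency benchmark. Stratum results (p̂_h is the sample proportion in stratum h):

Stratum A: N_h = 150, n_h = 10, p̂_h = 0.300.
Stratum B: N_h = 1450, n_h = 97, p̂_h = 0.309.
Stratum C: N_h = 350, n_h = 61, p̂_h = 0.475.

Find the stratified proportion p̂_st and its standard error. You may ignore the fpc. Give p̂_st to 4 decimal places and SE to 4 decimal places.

p̂_st ≈ 0.3381, SE ≈ 0.0388

N = 1950; stratum weights W_h = N_h/N.
p̂_st = Σ W_h p̂_h = (150·0.300 + 1450·0.309 + 350·0.475)/1950 = 0.33810
V̂(p̂_st) = Σ W_h² p̂_h(1−p̂_h)/(n_h−1):
  stratum A: (150/1950)²·0.300·0.700/9 = 0.000138067
  stratum B: (1450/1950)²·0.309·0.691/96 = 0.00122979
  stratum C: (350/1950)²·0.475·0.525/60 = 0.000133896
V̂(p̂_st) = 0.00150176; SE = √V̂ = 0.0387525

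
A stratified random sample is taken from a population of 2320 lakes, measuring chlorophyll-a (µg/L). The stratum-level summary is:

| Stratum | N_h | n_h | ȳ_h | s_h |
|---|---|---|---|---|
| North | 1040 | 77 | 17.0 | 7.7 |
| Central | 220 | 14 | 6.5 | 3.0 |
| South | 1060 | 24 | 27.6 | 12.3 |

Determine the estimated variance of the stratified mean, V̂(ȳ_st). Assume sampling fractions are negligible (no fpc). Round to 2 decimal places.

V̂(ȳ_st) ≈ 1.48

V̂(ȳ_st) = Σ W_h² s_h²/n_h, with W_h = N_h/N and N = 2320:
  stratum North: (1040/2320)²·7.7²/77 = 0.154732
  stratum Central: (220/2320)²·3.0²/14 = 0.00578075
  stratum South: (1060/2320)²·12.3²/24 = 1.31594
V̂(ȳ_st) = 1.47645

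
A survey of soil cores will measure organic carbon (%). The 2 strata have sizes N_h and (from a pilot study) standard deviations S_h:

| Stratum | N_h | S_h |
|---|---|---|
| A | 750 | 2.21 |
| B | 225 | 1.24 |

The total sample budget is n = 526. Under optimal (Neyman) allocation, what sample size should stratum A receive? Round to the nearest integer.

450

Neyman allocation: n_h = n · N_h S_h / Σ N_i S_i, with n = 526.
  stratum A: N_h·S_h = 750·2.21 = 1657.50
  stratum B: N_h·S_h = 225·1.24 = 279.00
Σ N_h S_h = 1936.50
n for stratum A = 526·1657.50/1936.50 = 450.217 → 450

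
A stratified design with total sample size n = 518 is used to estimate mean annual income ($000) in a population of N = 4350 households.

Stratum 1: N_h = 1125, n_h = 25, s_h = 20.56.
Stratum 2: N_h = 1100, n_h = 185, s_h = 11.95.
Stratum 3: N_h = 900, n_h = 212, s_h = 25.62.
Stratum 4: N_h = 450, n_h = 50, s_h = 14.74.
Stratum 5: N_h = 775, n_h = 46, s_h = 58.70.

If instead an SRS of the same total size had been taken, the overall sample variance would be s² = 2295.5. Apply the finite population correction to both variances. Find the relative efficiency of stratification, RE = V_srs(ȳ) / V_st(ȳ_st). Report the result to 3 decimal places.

V̂(ȳ_st) = Σ W_h² (1 − n_h/N_h) s_h²/n_h, with W_h = N_h/N and N = 4350:
  stratum 1: (1125/4350)²·(1 − 25/1125)·20.56²/25 = 1.10579
  stratum 2: (1100/4350)²·(1 − 185/1100)·11.95²/185 = 0.0410581
  stratum 3: (900/4350)²·(1 − 212/900)·25.62²/212 = 0.101315
  stratum 4: (450/4350)²·(1 − 50/450)·14.74²/50 = 0.0413351
  stratum 5: (775/4350)²·(1 − 46/775)·58.70²/46 = 2.2365
V_st = 3.526
V_srs = (1 − 518/4350)·2295.5/518 = 3.90377
Relative efficiency = V_srs / V_st = 3.90377/3.526 = 1.1071

RE ≈ 1.107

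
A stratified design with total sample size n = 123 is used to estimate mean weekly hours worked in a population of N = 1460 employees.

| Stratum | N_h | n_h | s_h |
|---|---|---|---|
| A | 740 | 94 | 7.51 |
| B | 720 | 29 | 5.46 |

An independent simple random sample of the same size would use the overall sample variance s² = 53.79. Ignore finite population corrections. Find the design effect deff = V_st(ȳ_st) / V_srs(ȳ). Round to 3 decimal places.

V̂(ȳ_st) = Σ W_h² s_h²/n_h, with W_h = N_h/N and N = 1460:
  stratum A: (740/1460)²·7.51²/94 = 0.154138
  stratum B: (720/1460)²·5.46²/29 = 0.250004
V_st = 0.404142
V_srs = s²/n = 53.79/123 = 0.437317
deff = V_st / V_srs = 0.404142/0.437317 = 0.9241

deff ≈ 0.924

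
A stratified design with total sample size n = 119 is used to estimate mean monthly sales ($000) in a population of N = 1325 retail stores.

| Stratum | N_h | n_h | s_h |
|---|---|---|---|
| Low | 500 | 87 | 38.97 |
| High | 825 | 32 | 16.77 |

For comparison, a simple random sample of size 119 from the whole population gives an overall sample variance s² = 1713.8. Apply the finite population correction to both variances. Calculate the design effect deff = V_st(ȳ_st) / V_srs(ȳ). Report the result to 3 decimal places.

deff ≈ 0.406

V̂(ȳ_st) = Σ W_h² (1 − n_h/N_h) s_h²/n_h, with W_h = N_h/N and N = 1325:
  stratum Low: (500/1325)²·(1 − 87/500)·38.97²/87 = 2.05319
  stratum High: (825/1325)²·(1 − 32/825)·16.77²/32 = 3.275
V_st = 5.3282
V_srs = (1 − 119/1325)·1713.8/119 = 13.1082
deff = V_st / V_srs = 5.3282/13.1082 = 0.4065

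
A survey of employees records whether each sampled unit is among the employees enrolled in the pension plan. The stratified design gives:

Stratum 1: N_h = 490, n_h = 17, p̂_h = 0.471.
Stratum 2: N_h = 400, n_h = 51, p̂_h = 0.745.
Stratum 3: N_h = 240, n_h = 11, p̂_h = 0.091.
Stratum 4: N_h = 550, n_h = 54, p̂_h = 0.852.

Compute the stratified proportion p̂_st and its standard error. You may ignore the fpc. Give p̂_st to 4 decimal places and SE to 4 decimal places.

p̂_st ≈ 0.6067, SE ≈ 0.0443

N = 1680; stratum weights W_h = N_h/N.
p̂_st = Σ W_h p̂_h = (490·0.471 + 400·0.745 + 240·0.091 + 550·0.852)/1680 = 0.60668
V̂(p̂_st) = Σ W_h² p̂_h(1−p̂_h)/(n_h−1):
  stratum 1: (490/1680)²·0.471·0.529/16 = 0.00132474
  stratum 2: (400/1680)²·0.745·0.255/50 = 0.000215391
  stratum 3: (240/1680)²·0.091·0.909/10 = 0.000168814
  stratum 4: (550/1680)²·0.852·0.148/53 = 0.000254995
V̂(p̂_st) = 0.00196394; SE = √V̂ = 0.0443164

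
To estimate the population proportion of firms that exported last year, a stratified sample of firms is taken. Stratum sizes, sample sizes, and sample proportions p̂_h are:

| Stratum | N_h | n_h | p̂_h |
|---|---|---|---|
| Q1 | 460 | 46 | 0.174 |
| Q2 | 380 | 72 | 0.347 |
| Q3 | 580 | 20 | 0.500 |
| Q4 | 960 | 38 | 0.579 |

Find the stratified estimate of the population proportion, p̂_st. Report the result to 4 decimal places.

N = 2380; stratum weights W_h = N_h/N.
p̂_st = Σ W_h p̂_h = (460·0.174 + 380·0.347 + 580·0.500 + 960·0.579)/2380 = 0.44443

p̂_st ≈ 0.4444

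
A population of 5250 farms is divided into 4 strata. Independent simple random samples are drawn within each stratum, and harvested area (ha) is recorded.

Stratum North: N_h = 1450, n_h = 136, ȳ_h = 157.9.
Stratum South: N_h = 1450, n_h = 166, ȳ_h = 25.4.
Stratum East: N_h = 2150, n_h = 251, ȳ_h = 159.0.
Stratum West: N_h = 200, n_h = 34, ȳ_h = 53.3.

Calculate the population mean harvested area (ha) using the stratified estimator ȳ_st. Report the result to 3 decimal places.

ȳ_st ≈ 117.770

N = Σ N_h = 5250. Stratum weights W_h = N_h/N.
ȳ_st = (1450·157.9 + 1450·25.4 + 2150·159.0 + 200·53.3) / 5250 = 117.77048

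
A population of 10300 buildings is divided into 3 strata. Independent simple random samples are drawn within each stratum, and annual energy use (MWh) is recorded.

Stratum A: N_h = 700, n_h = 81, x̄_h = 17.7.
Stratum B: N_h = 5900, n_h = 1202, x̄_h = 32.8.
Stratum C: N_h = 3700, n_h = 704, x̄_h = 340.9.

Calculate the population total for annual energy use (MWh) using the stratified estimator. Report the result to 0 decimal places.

τ̂_st = Σ N_h x̄_h = 700·17.7 + 5900·32.8 + 3700·340.9 = 1467240

τ̂_st ≈ 1467240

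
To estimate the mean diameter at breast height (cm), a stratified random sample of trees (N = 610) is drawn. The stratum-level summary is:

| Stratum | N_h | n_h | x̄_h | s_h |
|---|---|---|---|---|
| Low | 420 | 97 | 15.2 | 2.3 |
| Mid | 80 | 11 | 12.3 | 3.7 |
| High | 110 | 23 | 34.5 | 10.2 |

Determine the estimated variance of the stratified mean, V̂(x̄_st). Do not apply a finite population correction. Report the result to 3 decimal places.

V̂(x̄_st) ≈ 0.194

V̂(x̄_st) = Σ W_h² s_h²/n_h, with W_h = N_h/N and N = 610:
  stratum Low: (420/610)²·2.3²/97 = 0.0258537
  stratum Mid: (80/610)²·3.7²/11 = 0.0214058
  stratum High: (110/610)²·10.2²/23 = 0.147095
V̂(x̄_st) = 0.194355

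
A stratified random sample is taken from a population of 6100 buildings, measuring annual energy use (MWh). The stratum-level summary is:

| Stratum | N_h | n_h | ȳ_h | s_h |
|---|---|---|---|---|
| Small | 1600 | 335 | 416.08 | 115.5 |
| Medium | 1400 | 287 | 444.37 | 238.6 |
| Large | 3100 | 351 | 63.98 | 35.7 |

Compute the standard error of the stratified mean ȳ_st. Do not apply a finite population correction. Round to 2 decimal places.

V̂(ȳ_st) = Σ W_h² s_h²/n_h, with W_h = N_h/N and N = 6100:
  stratum Small: (1600/6100)²·115.5²/335 = 2.73968
  stratum Medium: (1400/6100)²·238.6²/287 = 10.4485
  stratum Large: (3100/6100)²·35.7²/351 = 0.937763
V̂(ȳ_st) = 14.126
SE(ȳ_st) = √14.126 = 3.75845

SE(ȳ_st) ≈ 3.76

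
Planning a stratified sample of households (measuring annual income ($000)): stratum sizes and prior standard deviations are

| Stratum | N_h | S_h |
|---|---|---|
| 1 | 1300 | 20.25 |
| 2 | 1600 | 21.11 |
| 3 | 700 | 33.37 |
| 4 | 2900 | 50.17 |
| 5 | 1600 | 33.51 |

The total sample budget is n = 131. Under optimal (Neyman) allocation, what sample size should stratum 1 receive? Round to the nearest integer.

12

Neyman allocation: n_h = n · N_h S_h / Σ N_i S_i, with n = 131.
  stratum 1: N_h·S_h = 1300·20.25 = 26325.00
  stratum 2: N_h·S_h = 1600·21.11 = 33776.00
  stratum 3: N_h·S_h = 700·33.37 = 23359.00
  stratum 4: N_h·S_h = 2900·50.17 = 145493.00
  stratum 5: N_h·S_h = 1600·33.51 = 53616.00
Σ N_h S_h = 282569.00
n for stratum 1 = 131·26325.00/282569.00 = 12.204 → 12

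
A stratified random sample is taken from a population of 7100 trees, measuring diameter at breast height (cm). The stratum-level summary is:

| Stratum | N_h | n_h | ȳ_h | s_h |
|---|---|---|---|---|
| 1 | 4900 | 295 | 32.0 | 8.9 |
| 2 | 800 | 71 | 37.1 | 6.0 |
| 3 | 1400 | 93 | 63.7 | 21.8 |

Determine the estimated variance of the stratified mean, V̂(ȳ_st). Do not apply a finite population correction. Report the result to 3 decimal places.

V̂(ȳ_st) ≈ 0.333

V̂(ȳ_st) = Σ W_h² s_h²/n_h, with W_h = N_h/N and N = 7100:
  stratum 1: (4900/7100)²·8.9²/295 = 0.127889
  stratum 2: (800/7100)²·6.0²/71 = 0.00643735
  stratum 3: (1400/7100)²·21.8²/93 = 0.198687
V̂(ȳ_st) = 0.333013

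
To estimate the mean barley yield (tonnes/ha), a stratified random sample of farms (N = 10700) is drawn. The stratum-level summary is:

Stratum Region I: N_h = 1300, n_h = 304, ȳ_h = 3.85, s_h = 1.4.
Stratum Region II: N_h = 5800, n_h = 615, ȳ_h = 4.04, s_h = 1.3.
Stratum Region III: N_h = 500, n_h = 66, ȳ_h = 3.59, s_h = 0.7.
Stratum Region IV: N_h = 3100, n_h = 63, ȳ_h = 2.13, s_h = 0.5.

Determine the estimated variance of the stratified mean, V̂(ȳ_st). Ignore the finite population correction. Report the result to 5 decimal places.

V̂(ȳ_st) ≈ 0.00125

V̂(ȳ_st) = Σ W_h² s_h²/n_h, with W_h = N_h/N and N = 10700:
  stratum Region I: (1300/10700)²·1.4²/304 = 9.51703e-05
  stratum Region II: (5800/10700)²·1.3²/615 = 0.000807421
  stratum Region III: (500/10700)²·0.7²/66 = 1.62116e-05
  stratum Region IV: (3100/10700)²·0.5²/63 = 0.000333085
V̂(ȳ_st) = 0.00125189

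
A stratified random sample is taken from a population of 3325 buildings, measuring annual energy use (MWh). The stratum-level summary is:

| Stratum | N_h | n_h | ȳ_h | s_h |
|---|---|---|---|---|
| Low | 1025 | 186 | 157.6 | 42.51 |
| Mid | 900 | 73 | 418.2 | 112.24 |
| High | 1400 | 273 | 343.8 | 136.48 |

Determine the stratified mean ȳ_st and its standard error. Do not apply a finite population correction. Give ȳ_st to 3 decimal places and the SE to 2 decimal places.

ȳ_st ≈ 306.538, SE ≈ 5.07

ȳ_st = Σ W_h ȳ_h = (1025·157.6 + 900·418.2 + 1400·343.8)/3325 = 306.53835
V̂(ȳ_st) = Σ W_h² s_h²/n_h, with W_h = N_h/N and N = 3325:
  stratum Low: (1025/3325)²·42.51²/186 = 0.923281
  stratum Mid: (900/3325)²·112.24²/73 = 12.6437
  stratum High: (1400/3325)²·136.48²/273 = 12.0962
V̂(ȳ_st) = 25.6632
SE(ȳ_st) = √25.6632 = 5.06588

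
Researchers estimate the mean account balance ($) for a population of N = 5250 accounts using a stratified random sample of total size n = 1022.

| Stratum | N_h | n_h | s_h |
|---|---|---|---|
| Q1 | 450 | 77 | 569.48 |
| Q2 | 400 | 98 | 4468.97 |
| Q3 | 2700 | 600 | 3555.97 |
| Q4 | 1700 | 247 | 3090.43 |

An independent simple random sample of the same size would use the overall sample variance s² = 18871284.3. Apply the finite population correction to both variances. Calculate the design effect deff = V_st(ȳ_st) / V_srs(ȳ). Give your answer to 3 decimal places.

V̂(ȳ_st) = Σ W_h² (1 − n_h/N_h) s_h²/n_h, with W_h = N_h/N and N = 5250:
  stratum Q1: (450/5250)²·(1 − 77/450)·569.48²/77 = 25.6489
  stratum Q2: (400/5250)²·(1 − 98/400)·4468.97²/98 = 893.176
  stratum Q3: (2700/5250)²·(1 − 600/2700)·3555.97²/600 = 4335.4
  stratum Q4: (1700/5250)²·(1 − 247/1700)·3090.43²/247 = 3465.27
V_st = 8719.49
V_srs = (1 − 1022/5250)·18871284.3/1022 = 14870.5
deff = V_st / V_srs = 8719.49/14870.5 = 0.5864

deff ≈ 0.586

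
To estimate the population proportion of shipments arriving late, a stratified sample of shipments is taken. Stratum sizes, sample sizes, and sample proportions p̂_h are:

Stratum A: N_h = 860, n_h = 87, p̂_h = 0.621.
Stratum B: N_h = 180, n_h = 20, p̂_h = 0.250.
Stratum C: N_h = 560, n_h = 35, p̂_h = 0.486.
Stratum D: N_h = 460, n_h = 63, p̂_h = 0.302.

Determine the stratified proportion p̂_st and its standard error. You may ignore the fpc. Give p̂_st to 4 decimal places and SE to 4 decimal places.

p̂_st ≈ 0.4807, SE ≈ 0.0356

N = 2060; stratum weights W_h = N_h/N.
p̂_st = Σ W_h p̂_h = (860·0.621 + 180·0.250 + 560·0.486 + 460·0.302)/2060 = 0.48065
V̂(p̂_st) = Σ W_h² p̂_h(1−p̂_h)/(n_h−1):
  stratum A: (860/2060)²·0.621·0.379/86 = 0.000476974
  stratum B: (180/2060)²·0.250·0.750/19 = 7.53457e-05
  stratum C: (560/2060)²·0.486·0.514/34 = 0.000542953
  stratum D: (460/2060)²·0.302·0.698/62 = 0.000169532
V̂(p̂_st) = 0.0012648; SE = √V̂ = 0.0355641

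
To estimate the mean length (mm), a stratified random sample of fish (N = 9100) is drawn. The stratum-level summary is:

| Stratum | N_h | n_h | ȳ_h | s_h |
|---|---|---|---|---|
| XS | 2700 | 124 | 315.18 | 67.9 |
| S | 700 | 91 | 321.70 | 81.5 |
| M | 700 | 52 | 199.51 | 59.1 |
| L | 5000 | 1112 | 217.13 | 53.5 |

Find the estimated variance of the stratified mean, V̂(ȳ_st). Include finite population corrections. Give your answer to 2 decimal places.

V̂(ȳ_st) ≈ 4.47

V̂(ȳ_st) = Σ W_h² (1 − n_h/N_h) s_h²/n_h, with W_h = N_h/N and N = 9100:
  stratum XS: (2700/9100)²·(1 − 124/2700)·67.9²/124 = 3.1228
  stratum S: (700/9100)²·(1 − 91/700)·81.5²/91 = 0.375756
  stratum M: (700/9100)²·(1 − 52/700)·59.1²/52 = 0.367927
  stratum L: (5000/9100)²·(1 − 1112/5000)·53.5²/1112 = 0.604249
V̂(ȳ_st) = 4.47074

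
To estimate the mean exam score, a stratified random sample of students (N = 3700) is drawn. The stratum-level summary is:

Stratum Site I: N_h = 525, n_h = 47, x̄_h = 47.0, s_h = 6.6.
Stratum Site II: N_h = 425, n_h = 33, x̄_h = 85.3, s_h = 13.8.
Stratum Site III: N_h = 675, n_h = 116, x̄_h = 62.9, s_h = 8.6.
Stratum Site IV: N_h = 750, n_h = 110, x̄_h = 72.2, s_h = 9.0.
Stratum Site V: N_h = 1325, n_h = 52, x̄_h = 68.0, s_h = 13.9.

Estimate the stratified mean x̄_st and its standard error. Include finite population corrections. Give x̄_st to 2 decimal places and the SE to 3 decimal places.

x̄_st ≈ 66.93, SE ≈ 0.767

x̄_st = Σ W_h x̄_h = (525·47.0 + 425·85.3 + 675·62.9 + 750·72.2 + 1325·68.0)/3700 = 66.92838
V̂(x̄_st) = Σ W_h² (1 − n_h/N_h) s_h²/n_h, with W_h = N_h/N and N = 3700:
  stratum Site I: (525/3700)²·(1 − 47/525)·6.6²/47 = 0.0169892
  stratum Site II: (425/3700)²·(1 − 33/425)·13.8²/33 = 0.0702289
  stratum Site III: (675/3700)²·(1 − 116/675)·8.6²/116 = 0.0175732
  stratum Site IV: (750/3700)²·(1 − 110/750)·9.0²/110 = 0.0258184
  stratum Site V: (1325/3700)²·(1 − 52/1325)·13.9²/52 = 0.457791
V̂(x̄_st) = 0.588401
SE(x̄_st) = √0.588401 = 0.767073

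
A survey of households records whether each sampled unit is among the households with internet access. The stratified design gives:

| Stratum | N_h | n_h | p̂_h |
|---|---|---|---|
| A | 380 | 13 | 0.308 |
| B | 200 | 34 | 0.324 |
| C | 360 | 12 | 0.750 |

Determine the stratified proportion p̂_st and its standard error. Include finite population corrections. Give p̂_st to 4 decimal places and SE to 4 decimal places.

p̂_st ≈ 0.4807, SE ≈ 0.0740

N = 940; stratum weights W_h = N_h/N.
p̂_st = Σ W_h p̂_h = (380·0.308 + 200·0.324 + 360·0.750)/940 = 0.48068
V̂(p̂_st) = Σ W_h² (1 − n_h/N_h) p̂_h(1−p̂_h)/(n_h−1):
  stratum A: (380/940)²·(1 − 13/380)·0.308·0.692/12 = 0.0028033
  stratum B: (200/940)²·(1 − 34/200)·0.324·0.676/33 = 0.000249379
  stratum C: (360/940)²·(1 − 12/360)·0.750·0.250/11 = 0.00241677
V̂(p̂_st) = 0.00546944; SE = √V̂ = 0.0739557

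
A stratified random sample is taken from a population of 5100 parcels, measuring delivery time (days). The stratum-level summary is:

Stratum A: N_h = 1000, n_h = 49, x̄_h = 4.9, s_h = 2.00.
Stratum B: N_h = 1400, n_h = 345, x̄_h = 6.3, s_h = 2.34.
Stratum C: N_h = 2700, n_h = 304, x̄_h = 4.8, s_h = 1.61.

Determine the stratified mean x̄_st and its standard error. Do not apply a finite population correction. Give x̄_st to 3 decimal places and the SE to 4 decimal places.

x̄_st ≈ 5.231, SE ≈ 0.0820

x̄_st = Σ W_h x̄_h = (1000·4.9 + 1400·6.3 + 2700·4.8)/5100 = 5.23137
V̂(x̄_st) = Σ W_h² s_h²/n_h, with W_h = N_h/N and N = 5100:
  stratum A: (1000/5100)²·2.00²/49 = 0.00313851
  stratum B: (1400/5100)²·2.34²/345 = 0.00119599
  stratum C: (2700/5100)²·1.61²/304 = 0.00238982
V̂(x̄_st) = 0.00672432
SE(x̄_st) = √0.00672432 = 0.082002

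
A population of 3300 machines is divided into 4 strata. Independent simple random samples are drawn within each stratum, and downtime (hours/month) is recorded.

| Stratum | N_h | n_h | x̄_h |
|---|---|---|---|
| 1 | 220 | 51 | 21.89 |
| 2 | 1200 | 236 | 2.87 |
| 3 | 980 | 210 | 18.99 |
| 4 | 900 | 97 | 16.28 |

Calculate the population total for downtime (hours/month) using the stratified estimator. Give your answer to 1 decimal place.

τ̂_st ≈ 41522.0

τ̂_st = Σ N_h x̄_h = 220·21.89 + 1200·2.87 + 980·18.99 + 900·16.28 = 41522.0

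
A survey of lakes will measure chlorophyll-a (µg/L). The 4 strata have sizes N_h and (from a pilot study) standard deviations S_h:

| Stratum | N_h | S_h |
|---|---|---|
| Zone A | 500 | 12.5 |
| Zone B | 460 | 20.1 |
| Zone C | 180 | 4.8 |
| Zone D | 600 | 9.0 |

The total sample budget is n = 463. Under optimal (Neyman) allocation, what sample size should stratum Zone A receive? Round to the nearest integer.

133

Neyman allocation: n_h = n · N_h S_h / Σ N_i S_i, with n = 463.
  stratum Zone A: N_h·S_h = 500·12.5 = 6250.00
  stratum Zone B: N_h·S_h = 460·20.1 = 9246.00
  stratum Zone C: N_h·S_h = 180·4.8 = 864.00
  stratum Zone D: N_h·S_h = 600·9.0 = 5400.00
Σ N_h S_h = 21760.00
n for stratum Zone A = 463·6250.00/21760.00 = 132.985 → 133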